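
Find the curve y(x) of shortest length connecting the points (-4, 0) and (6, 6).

Arc-length functional: J[y] = ∫ sqrt(1 + (y')^2) dx.
Lagrangian L = sqrt(1 + (y')^2) has no explicit y dependence, so ∂L/∂y = 0 and the Euler-Lagrange equation gives
    d/dx( y' / sqrt(1 + (y')^2) ) = 0  ⇒  y' / sqrt(1 + (y')^2) = const.
Hence y' is constant, so y(x) is affine.
Fitting the endpoints (-4, 0) and (6, 6):
    slope m = (6 − 0) / (6 − (-4)) = 3/5,
    intercept c = 0 − m·(-4) = 12/5.
Extremal: y(x) = (3/5) x + 12/5.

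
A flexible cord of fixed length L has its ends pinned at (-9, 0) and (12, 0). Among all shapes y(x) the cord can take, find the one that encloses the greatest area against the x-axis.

Set up the augmented Lagrangian using a multiplier λ for the length constraint:
    F(y, y') = y − λ sqrt(1 + y'^2).
F has no explicit x dependence, so the Beltrami identity yields a first integral
    F − y' ∂F/∂y' = C.
Compute ∂F/∂y' = −λ y' / sqrt(1 + y'^2). Then
    y − λ sqrt(1 + y'^2) + λ y'^2 / sqrt(1 + y'^2) = C
    ⇒  y − λ / sqrt(1 + y'^2) = C.
Solving for y' and integrating gives
    (x − a)^2 + (y − b)^2 = λ^2,
a circular arc of radius λ. The constants a, b are determined by the endpoint conditions y(-9) = y(12) = 0, and λ is fixed implicitly by the length constraint
    ∫_{-9}^{12} sqrt(1 + y'^2) dx = L.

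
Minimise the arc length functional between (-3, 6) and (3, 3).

Arc-length functional: J[y] = ∫ sqrt(1 + (y')^2) dx.
Lagrangian L = sqrt(1 + (y')^2) has no explicit y dependence, so ∂L/∂y = 0 and the Euler-Lagrange equation gives
    d/dx( y' / sqrt(1 + (y')^2) ) = 0  ⇒  y' / sqrt(1 + (y')^2) = const.
Hence y' is constant, so y(x) is affine.
Fitting the endpoints (-3, 6) and (3, 3):
    slope m = (3 − 6) / (3 − (-3)) = -1/2,
    intercept c = 6 − m·(-3) = 9/2.
Extremal: y(x) = (-1/2) x + 9/2.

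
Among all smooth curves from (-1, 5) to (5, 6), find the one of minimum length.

Arc-length functional: J[y] = ∫ sqrt(1 + (y')^2) dx.
Lagrangian L = sqrt(1 + (y')^2) has no explicit y dependence, so ∂L/∂y = 0 and the Euler-Lagrange equation gives
    d/dx( y' / sqrt(1 + (y')^2) ) = 0  ⇒  y' / sqrt(1 + (y')^2) = const.
Hence y' is constant, so y(x) is affine.
Fitting the endpoints (-1, 5) and (5, 6):
    slope m = (6 − 5) / (5 − (-1)) = 1/6,
    intercept c = 5 − m·(-1) = 31/6.
Extremal: y(x) = (1/6) x + 31/6.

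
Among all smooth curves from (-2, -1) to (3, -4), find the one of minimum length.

Arc-length functional: J[y] = ∫ sqrt(1 + (y')^2) dx.
Lagrangian L = sqrt(1 + (y')^2) has no explicit y dependence, so ∂L/∂y = 0 and the Euler-Lagrange equation gives
    d/dx( y' / sqrt(1 + (y')^2) ) = 0  ⇒  y' / sqrt(1 + (y')^2) = const.
Hence y' is constant, so y(x) is affine.
Fitting the endpoints (-2, -1) and (3, -4):
    slope m = ((-4) − (-1)) / (3 − (-2)) = -3/5,
    intercept c = (-1) − m·(-2) = -11/5.
Extremal: y(x) = (-3/5) x - 11/5.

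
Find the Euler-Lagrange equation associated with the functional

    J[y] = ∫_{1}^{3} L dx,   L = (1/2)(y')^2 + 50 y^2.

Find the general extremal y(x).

The Lagrangian is L = (1/2)(y')^2 + 50 y^2.
∂L/∂y = 100y.
∂L/∂y' = y'.
The Euler-Lagrange equation d/dx(∂L/∂y') − ∂L/∂y = 0 becomes:
    y'' - 100 y = 0
General solution: y(x) = A e^(10x) + B e^(-10x), where A and B are arbitrary constants fixed by the endpoint conditions.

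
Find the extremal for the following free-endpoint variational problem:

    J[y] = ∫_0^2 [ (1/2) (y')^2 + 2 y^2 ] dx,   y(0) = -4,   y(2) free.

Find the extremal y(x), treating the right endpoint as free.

The Lagrangian L = (1/2) (y')^2 + 2 y^2 gives
    ∂L/∂y = 4 y,   ∂L/∂y' = y'.
Euler-Lagrange: y'' − 4 y = 0.
With k = 2, the general solution is
    y(x) = A cosh(2 x) + B sinh(2 x).
Fixed left endpoint y(0) = -4 ⇒ A = -4.
The right endpoint x = 2 is free, so the natural (transversality) condition is ∂L/∂y' |_{x=2} = 0, i.e. y'(2) = 0.
Compute y'(x) = A k sinh(k x) + B k cosh(k x), so
    y'(2) = A k sinh(k·2) + B k cosh(k·2) = 0
    ⇒ B = −A tanh(k·2) = 4 tanh(2·2).
Therefore the extremal is
    y(x) = −4 cosh(2 x) + 4 tanh(2·2) sinh(2 x).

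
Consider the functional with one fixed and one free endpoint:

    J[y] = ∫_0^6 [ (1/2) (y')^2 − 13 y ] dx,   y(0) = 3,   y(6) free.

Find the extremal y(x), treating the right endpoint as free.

The Lagrangian L = (1/2) (y')^2 − 13 y gives
    ∂L/∂y = −13,   ∂L/∂y' = y'.
Euler-Lagrange: d/dx(y') − (−13) = 0, i.e. y'' + 13 = 0, so
    y(x) = −(13/2) x^2 + C1 x + C2.
Fixed left endpoint y(0) = 3 ⇒ C2 = 3.
The right endpoint x = 6 is free, so the natural (transversality) condition is ∂L/∂y' |_{x=6} = 0, i.e. y'(6) = 0.
Compute y'(x) = −13 x + C1, so y'(6) = −78 + C1 = 0 ⇒ C1 = 78.
Therefore the extremal is
    y(x) = −(13/2) x^2 + 78 x + 3.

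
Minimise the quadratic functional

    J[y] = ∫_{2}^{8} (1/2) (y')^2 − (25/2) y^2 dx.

The Lagrangian is L = (1/2) (y')^2 − (25/2) y^2.
Compute ∂L/∂y = -25y, ∂L/∂y' = y'.
The Euler-Lagrange equation d/dx(∂L/∂y') − ∂L/∂y = 0 reduces to
    y'' + 25 y = 0.
Its general solution is
    y(x) = A sin(5x) + B cos(5x),
with A, B fixed by the endpoint conditions.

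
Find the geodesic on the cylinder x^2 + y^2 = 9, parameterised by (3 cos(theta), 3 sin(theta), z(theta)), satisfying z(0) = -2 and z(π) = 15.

Parameterise the cylinder of radius R = 3 as
    r(θ) = (3 cos θ, 3 sin θ, z(θ)).
The arc-length element is
    ds = sqrt(9 + (dz/dθ)^2) dθ,
so the Lagrangian is L = sqrt(9 + z'^2).
L depends on z' only, not on z or θ, so ∂L/∂z = 0 and
    ∂L/∂z' = z' / sqrt(9 + z'^2).
The Euler-Lagrange equation gives
    d/dθ( z' / sqrt(9 + z'^2) ) = 0,
so z' is constant. Integrating once:
    z(θ) = a θ + b,
a helix on the cylinder (a straight line when the cylinder is unrolled). The constants a, b are determined by the endpoint conditions.
With endpoint conditions z(0) = -2 and z(π) = 15: from z(0) = b we get b = -2, and a·π + -2 = 15 gives a = 17/π, so
    z(θ) = (17/π) θ − 2.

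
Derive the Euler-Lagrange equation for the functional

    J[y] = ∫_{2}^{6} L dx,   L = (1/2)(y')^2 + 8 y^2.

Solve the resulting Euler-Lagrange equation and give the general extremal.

The Lagrangian is L = (1/2)(y')^2 + 8 y^2.
∂L/∂y = 16y.
∂L/∂y' = y'.
The Euler-Lagrange equation d/dx(∂L/∂y') − ∂L/∂y = 0 becomes:
    y'' - 16 y = 0
General solution: y(x) = A e^(4x) + B e^(-4x), where A and B are arbitrary constants fixed by the endpoint conditions.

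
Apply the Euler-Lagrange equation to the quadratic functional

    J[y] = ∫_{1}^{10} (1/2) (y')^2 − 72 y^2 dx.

The Lagrangian is L = (1/2) (y')^2 − 72 y^2.
Compute ∂L/∂y = -144y, ∂L/∂y' = y'.
The Euler-Lagrange equation d/dx(∂L/∂y') − ∂L/∂y = 0 reduces to
    y'' + 144 y = 0.
Its general solution is
    y(x) = A sin(12x) + B cos(12x),
with A, B fixed by the endpoint conditions.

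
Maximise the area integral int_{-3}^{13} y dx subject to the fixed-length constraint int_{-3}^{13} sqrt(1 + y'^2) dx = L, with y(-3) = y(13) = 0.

Set up the augmented Lagrangian using a multiplier λ for the length constraint:
    F(y, y') = y − λ sqrt(1 + y'^2).
F has no explicit x dependence, so the Beltrami identity yields a first integral
    F − y' ∂F/∂y' = C.
Compute ∂F/∂y' = −λ y' / sqrt(1 + y'^2). Then
    y − λ sqrt(1 + y'^2) + λ y'^2 / sqrt(1 + y'^2) = C
    ⇒  y − λ / sqrt(1 + y'^2) = C.
Solving for y' and integrating gives
    (x − a)^2 + (y − b)^2 = λ^2,
a circular arc of radius λ. The constants a, b are determined by the endpoint conditions y(-3) = y(13) = 0, and λ is fixed implicitly by the length constraint
    ∫_{-3}^{13} sqrt(1 + y'^2) dx = L.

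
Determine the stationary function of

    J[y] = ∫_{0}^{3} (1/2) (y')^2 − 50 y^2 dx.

The Lagrangian is L = (1/2) (y')^2 − 50 y^2.
Compute ∂L/∂y = -100y, ∂L/∂y' = y'.
The Euler-Lagrange equation d/dx(∂L/∂y') − ∂L/∂y = 0 reduces to
    y'' + 100 y = 0.
Its general solution is
    y(x) = A sin(10x) + B cos(10x),
with A, B fixed by the endpoint conditions.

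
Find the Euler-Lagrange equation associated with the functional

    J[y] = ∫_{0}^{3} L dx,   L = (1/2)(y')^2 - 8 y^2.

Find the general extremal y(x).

The Lagrangian is L = (1/2)(y')^2 - 8 y^2.
∂L/∂y = -16y.
∂L/∂y' = y'.
The Euler-Lagrange equation d/dx(∂L/∂y') − ∂L/∂y = 0 becomes:
    y'' + 16 y = 0
General solution: y(x) = A sin(4x) + B cos(4x), where A and B are arbitrary constants fixed by the endpoint conditions.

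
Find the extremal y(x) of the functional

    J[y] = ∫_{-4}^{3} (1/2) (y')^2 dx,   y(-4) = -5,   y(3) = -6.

The Lagrangian is L = (1/2) (y')^2.
Compute ∂L/∂y = 0, ∂L/∂y' = y'.
The Euler-Lagrange equation d/dx(∂L/∂y') − ∂L/∂y = 0 reduces to
    y'' = 0.
Its general solution is
    y(x) = A x + B,
with A, B fixed by the endpoint conditions.
Applying the endpoint conditions y(-4) = -5 and y(3) = -6: solve A·-4 + B = -5 and A·3 + B = -6. Subtracting gives A(3 − -4) = -6 − -5, so A = -1/7, and B = -5 − A·-4 = -39/7. Therefore
    y(x) = (-1/7) x - 39/7.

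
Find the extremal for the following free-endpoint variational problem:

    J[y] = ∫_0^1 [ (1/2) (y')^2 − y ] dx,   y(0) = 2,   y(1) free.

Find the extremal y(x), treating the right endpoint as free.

The Lagrangian L = (1/2) (y')^2 − y gives
    ∂L/∂y = −1,   ∂L/∂y' = y'.
Euler-Lagrange: d/dx(y') − (−1) = 0, i.e. y'' + 1 = 0, so
    y(x) = −(1/2) x^2 + C1 x + C2.
Fixed left endpoint y(0) = 2 ⇒ C2 = 2.
The right endpoint x = 1 is free, so the natural (transversality) condition is ∂L/∂y' |_{x=1} = 0, i.e. y'(1) = 0.
Compute y'(x) = −1 x + C1, so y'(1) = −1 + C1 = 0 ⇒ C1 = 1.
Therefore the extremal is
    y(x) = −x^2/2 + x + 2.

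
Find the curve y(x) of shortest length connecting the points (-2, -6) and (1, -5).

Arc-length functional: J[y] = ∫ sqrt(1 + (y')^2) dx.
Lagrangian L = sqrt(1 + (y')^2) has no explicit y dependence, so ∂L/∂y = 0 and the Euler-Lagrange equation gives
    d/dx( y' / sqrt(1 + (y')^2) ) = 0  ⇒  y' / sqrt(1 + (y')^2) = const.
Hence y' is constant, so y(x) is affine.
Fitting the endpoints (-2, -6) and (1, -5):
    slope m = ((-5) − (-6)) / (1 − (-2)) = 1/3,
    intercept c = (-6) − m·(-2) = -16/3.
Extremal: y(x) = (1/3) x - 16/3.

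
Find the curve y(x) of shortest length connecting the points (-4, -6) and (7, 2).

Arc-length functional: J[y] = ∫ sqrt(1 + (y')^2) dx.
Lagrangian L = sqrt(1 + (y')^2) has no explicit y dependence, so ∂L/∂y = 0 and the Euler-Lagrange equation gives
    d/dx( y' / sqrt(1 + (y')^2) ) = 0  ⇒  y' / sqrt(1 + (y')^2) = const.
Hence y' is constant, so y(x) is affine.
Fitting the endpoints (-4, -6) and (7, 2):
    slope m = (2 − (-6)) / (7 − (-4)) = 8/11,
    intercept c = (-6) − m·(-4) = -34/11.
Extremal: y(x) = (8/11) x - 34/11.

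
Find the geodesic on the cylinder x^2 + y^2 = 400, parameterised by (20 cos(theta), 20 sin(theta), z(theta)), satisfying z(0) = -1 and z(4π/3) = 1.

Parameterise the cylinder of radius R = 20 as
    r(θ) = (20 cos θ, 20 sin θ, z(θ)).
The arc-length element is
    ds = sqrt(400 + (dz/dθ)^2) dθ,
so the Lagrangian is L = sqrt(400 + z'^2).
L depends on z' only, not on z or θ, so ∂L/∂z = 0 and
    ∂L/∂z' = z' / sqrt(400 + z'^2).
The Euler-Lagrange equation gives
    d/dθ( z' / sqrt(400 + z'^2) ) = 0,
so z' is constant. Integrating once:
    z(θ) = a θ + b,
a helix on the cylinder (a straight line when the cylinder is unrolled). The constants a, b are determined by the endpoint conditions.
With endpoint conditions z(0) = -1 and z(4π/3) = 1: from z(0) = b we get b = -1, and a·4π/3 + -1 = 1 gives a = 3/(2π), so
    z(θ) = (3/(2π)) θ − 1.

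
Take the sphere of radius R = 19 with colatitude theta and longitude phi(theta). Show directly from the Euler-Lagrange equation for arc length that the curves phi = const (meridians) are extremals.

On the sphere of radius R = 19 with spherical coordinates (θ, φ), the induced metric is
    ds^2 = 361(dθ^2 + sin^2(θ) dφ^2).
Using θ as the parameter, the arc-length functional becomes
    J[φ] = ∫ 19 sqrt(1 + sin^2(θ) (dφ/dθ)^2) dθ.
So L = 19 sqrt(1 + sin^2(θ) φ'^2). Compute
    ∂L/∂φ = 0  (L has no explicit φ dependence),
    ∂L/∂φ' = 19 sin^2(θ) φ' / sqrt(1 + sin^2(θ) φ'^2).
For the candidate φ(θ) = c (constant), φ' = 0, so ∂L/∂φ' evaluated along the candidate vanishes, and ∂L/∂φ is identically zero. Hence
    d/dθ(∂L/∂φ') − ∂L/∂φ = 0
is satisfied. Therefore meridians φ = const are extremals of arc length — they are geodesics on the sphere.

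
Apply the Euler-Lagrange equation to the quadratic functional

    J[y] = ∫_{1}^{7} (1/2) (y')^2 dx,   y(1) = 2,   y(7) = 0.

The Lagrangian is L = (1/2) (y')^2.
Compute ∂L/∂y = 0, ∂L/∂y' = y'.
The Euler-Lagrange equation d/dx(∂L/∂y') − ∂L/∂y = 0 reduces to
    y'' = 0.
Its general solution is
    y(x) = A x + B,
with A, B fixed by the endpoint conditions.
Applying the endpoint conditions y(1) = 2 and y(7) = 0: solve A·1 + B = 2 and A·7 + B = 0. Subtracting gives A(7 − 1) = 0 − 2, so A = -1/3, and B = 2 − A·1 = 7/3. Therefore
    y(x) = (-1/3) x + 7/3.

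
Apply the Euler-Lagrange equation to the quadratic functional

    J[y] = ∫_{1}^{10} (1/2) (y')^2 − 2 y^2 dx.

The Lagrangian is L = (1/2) (y')^2 − 2 y^2.
Compute ∂L/∂y = -4y, ∂L/∂y' = y'.
The Euler-Lagrange equation d/dx(∂L/∂y') − ∂L/∂y = 0 reduces to
    y'' + 4 y = 0.
Its general solution is
    y(x) = A sin(2x) + B cos(2x),
with A, B fixed by the endpoint conditions.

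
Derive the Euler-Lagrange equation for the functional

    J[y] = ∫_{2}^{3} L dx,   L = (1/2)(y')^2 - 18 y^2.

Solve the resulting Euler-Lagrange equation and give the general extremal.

The Lagrangian is L = (1/2)(y')^2 - 18 y^2.
∂L/∂y = -36y.
∂L/∂y' = y'.
The Euler-Lagrange equation d/dx(∂L/∂y') − ∂L/∂y = 0 becomes:
    y'' + 36 y = 0
General solution: y(x) = A sin(6x) + B cos(6x), where A and B are arbitrary constants fixed by the endpoint conditions.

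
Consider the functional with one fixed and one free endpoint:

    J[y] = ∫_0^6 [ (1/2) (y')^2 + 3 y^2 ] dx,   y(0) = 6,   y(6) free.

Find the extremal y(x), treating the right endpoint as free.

The Lagrangian L = (1/2) (y')^2 + 3 y^2 gives
    ∂L/∂y = 6 y,   ∂L/∂y' = y'.
Euler-Lagrange: y'' − 6 y = 0.
With k = sqrt(6), the general solution is
    y(x) = A cosh(sqrt(6) x) + B sinh(sqrt(6) x).
Fixed left endpoint y(0) = 6 ⇒ A = 6.
The right endpoint x = 6 is free, so the natural (transversality) condition is ∂L/∂y' |_{x=6} = 0, i.e. y'(6) = 0.
Compute y'(x) = A k sinh(k x) + B k cosh(k x), so
    y'(6) = A k sinh(k·6) + B k cosh(k·6) = 0
    ⇒ B = −A tanh(k·6) = − 6 tanh(sqrt(6)·6).
Therefore the extremal is
    y(x) = 6 cosh(sqrt(6) x) − 6 tanh(sqrt(6)·6) sinh(sqrt(6) x).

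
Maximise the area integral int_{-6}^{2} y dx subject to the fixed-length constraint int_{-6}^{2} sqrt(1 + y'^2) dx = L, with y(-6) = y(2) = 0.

Set up the augmented Lagrangian using a multiplier λ for the length constraint:
    F(y, y') = y − λ sqrt(1 + y'^2).
F has no explicit x dependence, so the Beltrami identity yields a first integral
    F − y' ∂F/∂y' = C.
Compute ∂F/∂y' = −λ y' / sqrt(1 + y'^2). Then
    y − λ sqrt(1 + y'^2) + λ y'^2 / sqrt(1 + y'^2) = C
    ⇒  y − λ / sqrt(1 + y'^2) = C.
Solving for y' and integrating gives
    (x − a)^2 + (y − b)^2 = λ^2,
a circular arc of radius λ. The constants a, b are determined by the endpoint conditions y(-6) = y(2) = 0, and λ is fixed implicitly by the length constraint
    ∫_{-6}^{2} sqrt(1 + y'^2) dx = L.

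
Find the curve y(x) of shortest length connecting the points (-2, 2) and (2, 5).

Arc-length functional: J[y] = ∫ sqrt(1 + (y')^2) dx.
Lagrangian L = sqrt(1 + (y')^2) has no explicit y dependence, so ∂L/∂y = 0 and the Euler-Lagrange equation gives
    d/dx( y' / sqrt(1 + (y')^2) ) = 0  ⇒  y' / sqrt(1 + (y')^2) = const.
Hence y' is constant, so y(x) is affine.
Fitting the endpoints (-2, 2) and (2, 5):
    slope m = (5 − 2) / (2 − (-2)) = 3/4,
    intercept c = 2 − m·(-2) = 7/2.
Extremal: y(x) = (3/4) x + 7/2.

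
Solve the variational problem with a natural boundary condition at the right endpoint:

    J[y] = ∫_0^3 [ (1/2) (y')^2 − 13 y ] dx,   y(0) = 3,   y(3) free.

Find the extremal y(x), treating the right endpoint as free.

The Lagrangian L = (1/2) (y')^2 − 13 y gives
    ∂L/∂y = −13,   ∂L/∂y' = y'.
Euler-Lagrange: d/dx(y') − (−13) = 0, i.e. y'' + 13 = 0, so
    y(x) = −(13/2) x^2 + C1 x + C2.
Fixed left endpoint y(0) = 3 ⇒ C2 = 3.
The right endpoint x = 3 is free, so the natural (transversality) condition is ∂L/∂y' |_{x=3} = 0, i.e. y'(3) = 0.
Compute y'(x) = −13 x + C1, so y'(3) = −39 + C1 = 0 ⇒ C1 = 39.
Therefore the extremal is
    y(x) = −(13/2) x^2 + 39 x + 3.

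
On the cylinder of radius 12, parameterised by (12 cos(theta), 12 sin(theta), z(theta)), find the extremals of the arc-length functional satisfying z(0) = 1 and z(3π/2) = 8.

Parameterise the cylinder of radius R = 12 as
    r(θ) = (12 cos θ, 12 sin θ, z(θ)).
The arc-length element is
    ds = sqrt(144 + (dz/dθ)^2) dθ,
so the Lagrangian is L = sqrt(144 + z'^2).
L depends on z' only, not on z or θ, so ∂L/∂z = 0 and
    ∂L/∂z' = z' / sqrt(144 + z'^2).
The Euler-Lagrange equation gives
    d/dθ( z' / sqrt(144 + z'^2) ) = 0,
so z' is constant. Integrating once:
    z(θ) = a θ + b,
a helix on the cylinder (a straight line when the cylinder is unrolled). The constants a, b are determined by the endpoint conditions.
With endpoint conditions z(0) = 1 and z(3π/2) = 8: from z(0) = b we get b = 1, and a·3π/2 + 1 = 8 gives a = 14/(3π), so
    z(θ) = (14/(3π)) θ + 1.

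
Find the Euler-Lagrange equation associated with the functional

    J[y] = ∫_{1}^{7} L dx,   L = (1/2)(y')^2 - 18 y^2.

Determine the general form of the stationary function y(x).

The Lagrangian is L = (1/2)(y')^2 - 18 y^2.
∂L/∂y = -36y.
∂L/∂y' = y'.
The Euler-Lagrange equation d/dx(∂L/∂y') − ∂L/∂y = 0 becomes:
    y'' + 36 y = 0
General solution: y(x) = A sin(6x) + B cos(6x), where A and B are arbitrary constants fixed by the endpoint conditions.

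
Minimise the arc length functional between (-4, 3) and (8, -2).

Arc-length functional: J[y] = ∫ sqrt(1 + (y')^2) dx.
Lagrangian L = sqrt(1 + (y')^2) has no explicit y dependence, so ∂L/∂y = 0 and the Euler-Lagrange equation gives
    d/dx( y' / sqrt(1 + (y')^2) ) = 0  ⇒  y' / sqrt(1 + (y')^2) = const.
Hence y' is constant, so y(x) is affine.
Fitting the endpoints (-4, 3) and (8, -2):
    slope m = ((-2) − 3) / (8 − (-4)) = -5/12,
    intercept c = 3 − m·(-4) = 4/3.
Extremal: y(x) = (-5/12) x + 4/3.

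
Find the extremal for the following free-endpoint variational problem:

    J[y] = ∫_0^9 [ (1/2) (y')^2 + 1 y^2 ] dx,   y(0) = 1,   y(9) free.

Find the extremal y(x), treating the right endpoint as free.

The Lagrangian L = (1/2) (y')^2 + 1 y^2 gives
    ∂L/∂y = 2 y,   ∂L/∂y' = y'.
Euler-Lagrange: y'' − 2 y = 0.
With k = sqrt(2), the general solution is
    y(x) = A cosh(sqrt(2) x) + B sinh(sqrt(2) x).
Fixed left endpoint y(0) = 1 ⇒ A = 1.
The right endpoint x = 9 is free, so the natural (transversality) condition is ∂L/∂y' |_{x=9} = 0, i.e. y'(9) = 0.
Compute y'(x) = A k sinh(k x) + B k cosh(k x), so
    y'(9) = A k sinh(k·9) + B k cosh(k·9) = 0
    ⇒ B = −A tanh(k·9) = − tanh(sqrt(2)·9).
Therefore the extremal is
    y(x) = cosh(sqrt(2) x) − tanh(sqrt(2)·9) sinh(sqrt(2) x).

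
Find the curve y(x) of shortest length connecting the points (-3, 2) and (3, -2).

Arc-length functional: J[y] = ∫ sqrt(1 + (y')^2) dx.
Lagrangian L = sqrt(1 + (y')^2) has no explicit y dependence, so ∂L/∂y = 0 and the Euler-Lagrange equation gives
    d/dx( y' / sqrt(1 + (y')^2) ) = 0  ⇒  y' / sqrt(1 + (y')^2) = const.
Hence y' is constant, so y(x) is affine.
Fitting the endpoints (-3, 2) and (3, -2):
    slope m = ((-2) − 2) / (3 − (-3)) = -2/3,
    intercept c = 2 − m·(-3) = 0.
Extremal: y(x) = (-2/3) x.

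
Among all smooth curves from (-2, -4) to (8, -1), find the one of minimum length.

Arc-length functional: J[y] = ∫ sqrt(1 + (y')^2) dx.
Lagrangian L = sqrt(1 + (y')^2) has no explicit y dependence, so ∂L/∂y = 0 and the Euler-Lagrange equation gives
    d/dx( y' / sqrt(1 + (y')^2) ) = 0  ⇒  y' / sqrt(1 + (y')^2) = const.
Hence y' is constant, so y(x) is affine.
Fitting the endpoints (-2, -4) and (8, -1):
    slope m = ((-1) − (-4)) / (8 − (-2)) = 3/10,
    intercept c = (-4) − m·(-2) = -17/5.
Extremal: y(x) = (3/10) x - 17/5.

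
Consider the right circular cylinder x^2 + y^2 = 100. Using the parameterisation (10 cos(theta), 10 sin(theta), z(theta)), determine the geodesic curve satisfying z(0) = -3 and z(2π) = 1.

Parameterise the cylinder of radius R = 10 as
    r(θ) = (10 cos θ, 10 sin θ, z(θ)).
The arc-length element is
    ds = sqrt(100 + (dz/dθ)^2) dθ,
so the Lagrangian is L = sqrt(100 + z'^2).
L depends on z' only, not on z or θ, so ∂L/∂z = 0 and
    ∂L/∂z' = z' / sqrt(100 + z'^2).
The Euler-Lagrange equation gives
    d/dθ( z' / sqrt(100 + z'^2) ) = 0,
so z' is constant. Integrating once:
    z(θ) = a θ + b,
a helix on the cylinder (a straight line when the cylinder is unrolled). The constants a, b are determined by the endpoint conditions.
With endpoint conditions z(0) = -3 and z(2π) = 1: from z(0) = b we get b = -3, and a·2π + -3 = 1 gives a = 2/π, so
    z(θ) = (2/π) θ − 3.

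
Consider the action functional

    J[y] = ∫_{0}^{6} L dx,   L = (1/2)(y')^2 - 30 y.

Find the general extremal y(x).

The Lagrangian is L = (1/2)(y')^2 - 30 y.
∂L/∂y = -30.
∂L/∂y' = y'.
The Euler-Lagrange equation d/dx(∂L/∂y') − ∂L/∂y = 0 becomes:
    y'' + 30 = 0
General solution: y(x) = -15 x^2 + A x + B, where A and B are arbitrary constants fixed by the endpoint conditions.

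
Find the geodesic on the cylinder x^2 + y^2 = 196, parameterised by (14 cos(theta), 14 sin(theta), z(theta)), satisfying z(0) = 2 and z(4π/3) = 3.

Parameterise the cylinder of radius R = 14 as
    r(θ) = (14 cos θ, 14 sin θ, z(θ)).
The arc-length element is
    ds = sqrt(196 + (dz/dθ)^2) dθ,
so the Lagrangian is L = sqrt(196 + z'^2).
L depends on z' only, not on z or θ, so ∂L/∂z = 0 and
    ∂L/∂z' = z' / sqrt(196 + z'^2).
The Euler-Lagrange equation gives
    d/dθ( z' / sqrt(196 + z'^2) ) = 0,
so z' is constant. Integrating once:
    z(θ) = a θ + b,
a helix on the cylinder (a straight line when the cylinder is unrolled). The constants a, b are determined by the endpoint conditions.
With endpoint conditions z(0) = 2 and z(4π/3) = 3: from z(0) = b we get b = 2, and a·4π/3 + 2 = 3 gives a = 3/(4π), so
    z(θ) = (3/(4π)) θ + 2.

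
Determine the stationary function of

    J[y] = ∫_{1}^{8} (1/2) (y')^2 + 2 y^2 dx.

The Lagrangian is L = (1/2) (y')^2 + 2 y^2.
Compute ∂L/∂y = 4y, ∂L/∂y' = y'.
The Euler-Lagrange equation d/dx(∂L/∂y') − ∂L/∂y = 0 reduces to
    y'' − 4 y = 0.
Its general solution is
    y(x) = A e^(2x) + B e^(−2x),
with A, B fixed by the endpoint conditions.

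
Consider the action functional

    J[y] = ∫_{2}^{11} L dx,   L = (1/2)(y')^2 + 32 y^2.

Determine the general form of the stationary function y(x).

The Lagrangian is L = (1/2)(y')^2 + 32 y^2.
∂L/∂y = 64y.
∂L/∂y' = y'.
The Euler-Lagrange equation d/dx(∂L/∂y') − ∂L/∂y = 0 becomes:
    y'' - 64 y = 0
General solution: y(x) = A e^(8x) + B e^(-8x), where A and B are arbitrary constants fixed by the endpoint conditions.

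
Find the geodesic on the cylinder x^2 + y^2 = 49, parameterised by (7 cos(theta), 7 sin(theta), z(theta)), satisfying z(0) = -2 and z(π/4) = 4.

Parameterise the cylinder of radius R = 7 as
    r(θ) = (7 cos θ, 7 sin θ, z(θ)).
The arc-length element is
    ds = sqrt(49 + (dz/dθ)^2) dθ,
so the Lagrangian is L = sqrt(49 + z'^2).
L depends on z' only, not on z or θ, so ∂L/∂z = 0 and
    ∂L/∂z' = z' / sqrt(49 + z'^2).
The Euler-Lagrange equation gives
    d/dθ( z' / sqrt(49 + z'^2) ) = 0,
so z' is constant. Integrating once:
    z(θ) = a θ + b,
a helix on the cylinder (a straight line when the cylinder is unrolled). The constants a, b are determined by the endpoint conditions.
With endpoint conditions z(0) = -2 and z(π/4) = 4: from z(0) = b we get b = -2, and a·π/4 + -2 = 4 gives a = 24/π, so
    z(θ) = (24/π) θ − 2.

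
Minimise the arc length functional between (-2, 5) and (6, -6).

Arc-length functional: J[y] = ∫ sqrt(1 + (y')^2) dx.
Lagrangian L = sqrt(1 + (y')^2) has no explicit y dependence, so ∂L/∂y = 0 and the Euler-Lagrange equation gives
    d/dx( y' / sqrt(1 + (y')^2) ) = 0  ⇒  y' / sqrt(1 + (y')^2) = const.
Hence y' is constant, so y(x) is affine.
Fitting the endpoints (-2, 5) and (6, -6):
    slope m = ((-6) − 5) / (6 − (-2)) = -11/8,
    intercept c = 5 − m·(-2) = 9/4.
Extremal: y(x) = (-11/8) x + 9/4.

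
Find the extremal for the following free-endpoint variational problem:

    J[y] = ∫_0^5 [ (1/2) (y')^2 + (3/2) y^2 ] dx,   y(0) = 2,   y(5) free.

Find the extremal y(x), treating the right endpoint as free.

The Lagrangian L = (1/2) (y')^2 + (3/2) y^2 gives
    ∂L/∂y = 3 y,   ∂L/∂y' = y'.
Euler-Lagrange: y'' − 3 y = 0.
With k = sqrt(3), the general solution is
    y(x) = A cosh(sqrt(3) x) + B sinh(sqrt(3) x).
Fixed left endpoint y(0) = 2 ⇒ A = 2.
The right endpoint x = 5 is free, so the natural (transversality) condition is ∂L/∂y' |_{x=5} = 0, i.e. y'(5) = 0.
Compute y'(x) = A k sinh(k x) + B k cosh(k x), so
    y'(5) = A k sinh(k·5) + B k cosh(k·5) = 0
    ⇒ B = −A tanh(k·5) = − 2 tanh(sqrt(3)·5).
Therefore the extremal is
    y(x) = 2 cosh(sqrt(3) x) − 2 tanh(sqrt(3)·5) sinh(sqrt(3) x).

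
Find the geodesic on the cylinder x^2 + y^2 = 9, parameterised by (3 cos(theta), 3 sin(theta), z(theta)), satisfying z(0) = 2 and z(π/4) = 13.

Parameterise the cylinder of radius R = 3 as
    r(θ) = (3 cos θ, 3 sin θ, z(θ)).
The arc-length element is
    ds = sqrt(9 + (dz/dθ)^2) dθ,
so the Lagrangian is L = sqrt(9 + z'^2).
L depends on z' only, not on z or θ, so ∂L/∂z = 0 and
    ∂L/∂z' = z' / sqrt(9 + z'^2).
The Euler-Lagrange equation gives
    d/dθ( z' / sqrt(9 + z'^2) ) = 0,
so z' is constant. Integrating once:
    z(θ) = a θ + b,
a helix on the cylinder (a straight line when the cylinder is unrolled). The constants a, b are determined by the endpoint conditions.
With endpoint conditions z(0) = 2 and z(π/4) = 13: from z(0) = b we get b = 2, and a·π/4 + 2 = 13 gives a = 44/π, so
    z(θ) = (44/π) θ + 2.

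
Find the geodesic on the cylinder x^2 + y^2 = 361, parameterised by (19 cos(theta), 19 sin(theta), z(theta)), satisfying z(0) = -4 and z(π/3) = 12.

Parameterise the cylinder of radius R = 19 as
    r(θ) = (19 cos θ, 19 sin θ, z(θ)).
The arc-length element is
    ds = sqrt(361 + (dz/dθ)^2) dθ,
so the Lagrangian is L = sqrt(361 + z'^2).
L depends on z' only, not on z or θ, so ∂L/∂z = 0 and
    ∂L/∂z' = z' / sqrt(361 + z'^2).
The Euler-Lagrange equation gives
    d/dθ( z' / sqrt(361 + z'^2) ) = 0,
so z' is constant. Integrating once:
    z(θ) = a θ + b,
a helix on the cylinder (a straight line when the cylinder is unrolled). The constants a, b are determined by the endpoint conditions.
With endpoint conditions z(0) = -4 and z(π/3) = 12: from z(0) = b we get b = -4, and a·π/3 + -4 = 12 gives a = 48/π, so
    z(θ) = (48/π) θ − 4.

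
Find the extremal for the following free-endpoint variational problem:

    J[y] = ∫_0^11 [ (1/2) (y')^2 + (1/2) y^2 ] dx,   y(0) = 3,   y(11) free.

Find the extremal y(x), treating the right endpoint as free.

The Lagrangian L = (1/2) (y')^2 + (1/2) y^2 gives
    ∂L/∂y = 1 y,   ∂L/∂y' = y'.
Euler-Lagrange: y'' − y = 0.
With k = 1, the general solution is
    y(x) = A cosh(x) + B sinh(x).
Fixed left endpoint y(0) = 3 ⇒ A = 3.
The right endpoint x = 11 is free, so the natural (transversality) condition is ∂L/∂y' |_{x=11} = 0, i.e. y'(11) = 0.
Compute y'(x) = A k sinh(k x) + B k cosh(k x), so
    y'(11) = A k sinh(k·11) + B k cosh(k·11) = 0
    ⇒ B = −A tanh(k·11) = − 3 tanh(1·11).
Therefore the extremal is
    y(x) = 3 cosh(1 x) − 3 tanh(1·11) sinh(1 x).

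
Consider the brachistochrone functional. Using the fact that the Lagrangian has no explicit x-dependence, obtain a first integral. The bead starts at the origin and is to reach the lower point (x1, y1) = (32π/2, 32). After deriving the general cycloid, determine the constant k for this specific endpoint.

The Lagrangian L = sqrt((1 + y'^2) / y) has no explicit x dependence, so the Beltrami identity applies:
    L − y' ∂L/∂y' = C.
Compute ∂L/∂y' = y' / sqrt(y (1 + y'^2)).
Substitute:
    sqrt((1 + y'^2)/y) − y'·y' / sqrt(y (1 + y'^2))
    = (1 + y'^2) / sqrt(y (1 + y'^2)) − y'^2 / sqrt(y (1 + y'^2))
    = 1 / sqrt(y (1 + y'^2)) = C.
Squaring and rearranging gives the first integral
    y (1 + y'^2) = 1/C^2 =: k   (constant).
Solving this first-order ODE by the substitution
    y = (k/2)(1 − cos θ)
yields the cycloid parameterisation
    x(θ) = (k/2)(θ − sin θ),   y(θ) = (k/2)(1 − cos θ).
The constant k is fixed by the endpoint condition.
Now fit the given lower endpoint (x1, y1) = (32π/2, 32). At the bottom of the first arch (θ = π), the parametric equations give
    y(π) = (k/2)(1 − cos π) = k,
    x(π) = (k/2)(π − sin π) = kπ/2.
Matching y(π) = 32 gives k = 32, consistent with x(π) = 32π/2. Therefore the specific cycloid is
    x(θ) = (32/2)(θ − sin θ),   y(θ) = (32/2)(1 − cos θ).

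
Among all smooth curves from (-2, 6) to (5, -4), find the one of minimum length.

Arc-length functional: J[y] = ∫ sqrt(1 + (y')^2) dx.
Lagrangian L = sqrt(1 + (y')^2) has no explicit y dependence, so ∂L/∂y = 0 and the Euler-Lagrange equation gives
    d/dx( y' / sqrt(1 + (y')^2) ) = 0  ⇒  y' / sqrt(1 + (y')^2) = const.
Hence y' is constant, so y(x) is affine.
Fitting the endpoints (-2, 6) and (5, -4):
    slope m = ((-4) − 6) / (5 − (-2)) = -10/7,
    intercept c = 6 − m·(-2) = 22/7.
Extremal: y(x) = (-10/7) x + 22/7.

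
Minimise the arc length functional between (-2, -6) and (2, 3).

Arc-length functional: J[y] = ∫ sqrt(1 + (y')^2) dx.
Lagrangian L = sqrt(1 + (y')^2) has no explicit y dependence, so ∂L/∂y = 0 and the Euler-Lagrange equation gives
    d/dx( y' / sqrt(1 + (y')^2) ) = 0  ⇒  y' / sqrt(1 + (y')^2) = const.
Hence y' is constant, so y(x) is affine.
Fitting the endpoints (-2, -6) and (2, 3):
    slope m = (3 − (-6)) / (2 − (-2)) = 9/4,
    intercept c = (-6) − m·(-2) = -3/2.
Extremal: y(x) = (9/4) x - 3/2.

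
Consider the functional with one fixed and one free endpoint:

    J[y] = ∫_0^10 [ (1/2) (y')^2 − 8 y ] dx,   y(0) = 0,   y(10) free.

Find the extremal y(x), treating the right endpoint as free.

The Lagrangian L = (1/2) (y')^2 − 8 y gives
    ∂L/∂y = −8,   ∂L/∂y' = y'.
Euler-Lagrange: d/dx(y') − (−8) = 0, i.e. y'' + 8 = 0, so
    y(x) = −(8/2) x^2 + C1 x + C2.
Fixed left endpoint y(0) = 0 ⇒ C2 = 0.
The right endpoint x = 10 is free, so the natural (transversality) condition is ∂L/∂y' |_{x=10} = 0, i.e. y'(10) = 0.
Compute y'(x) = −8 x + C1, so y'(10) = −80 + C1 = 0 ⇒ C1 = 80.
Therefore the extremal is
    y(x) = −4 x^2 + 80 x.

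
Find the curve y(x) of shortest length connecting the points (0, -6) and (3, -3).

Arc-length functional: J[y] = ∫ sqrt(1 + (y')^2) dx.
Lagrangian L = sqrt(1 + (y')^2) has no explicit y dependence, so ∂L/∂y = 0 and the Euler-Lagrange equation gives
    d/dx( y' / sqrt(1 + (y')^2) ) = 0  ⇒  y' / sqrt(1 + (y')^2) = const.
Hence y' is constant, so y(x) is affine.
Fitting the endpoints (0, -6) and (3, -3):
    slope m = ((-3) − (-6)) / (3 − 0) = 1,
    intercept c = (-6) − m·0 = -6.
Extremal: y(x) = x - 6.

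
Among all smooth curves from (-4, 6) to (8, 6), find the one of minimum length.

Arc-length functional: J[y] = ∫ sqrt(1 + (y')^2) dx.
Lagrangian L = sqrt(1 + (y')^2) has no explicit y dependence, so ∂L/∂y = 0 and the Euler-Lagrange equation gives
    d/dx( y' / sqrt(1 + (y')^2) ) = 0  ⇒  y' / sqrt(1 + (y')^2) = const.
Hence y' is constant, so y(x) is affine.
Fitting the endpoints (-4, 6) and (8, 6):
    slope m = (6 − 6) / (8 − (-4)) = 0,
    intercept c = 6 − m·(-4) = 6.
Extremal: y(x) = 6.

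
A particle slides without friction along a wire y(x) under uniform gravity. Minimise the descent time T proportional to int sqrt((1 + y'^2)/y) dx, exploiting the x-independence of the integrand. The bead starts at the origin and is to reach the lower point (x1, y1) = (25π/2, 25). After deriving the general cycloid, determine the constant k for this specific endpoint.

The Lagrangian L = sqrt((1 + y'^2) / y) has no explicit x dependence, so the Beltrami identity applies:
    L − y' ∂L/∂y' = C.
Compute ∂L/∂y' = y' / sqrt(y (1 + y'^2)).
Substitute:
    sqrt((1 + y'^2)/y) − y'·y' / sqrt(y (1 + y'^2))
    = (1 + y'^2) / sqrt(y (1 + y'^2)) − y'^2 / sqrt(y (1 + y'^2))
    = 1 / sqrt(y (1 + y'^2)) = C.
Squaring and rearranging gives the first integral
    y (1 + y'^2) = 1/C^2 =: k   (constant).
Solving this first-order ODE by the substitution
    y = (k/2)(1 − cos θ)
yields the cycloid parameterisation
    x(θ) = (k/2)(θ − sin θ),   y(θ) = (k/2)(1 − cos θ).
The constant k is fixed by the endpoint condition.
Now fit the given lower endpoint (x1, y1) = (25π/2, 25). At the bottom of the first arch (θ = π), the parametric equations give
    y(π) = (k/2)(1 − cos π) = k,
    x(π) = (k/2)(π − sin π) = kπ/2.
Matching y(π) = 25 gives k = 25, consistent with x(π) = 25π/2. Therefore the specific cycloid is
    x(θ) = (25/2)(θ − sin θ),   y(θ) = (25/2)(1 − cos θ).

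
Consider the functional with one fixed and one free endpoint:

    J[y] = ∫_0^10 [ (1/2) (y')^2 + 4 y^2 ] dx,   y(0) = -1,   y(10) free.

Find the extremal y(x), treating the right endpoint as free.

The Lagrangian L = (1/2) (y')^2 + 4 y^2 gives
    ∂L/∂y = 8 y,   ∂L/∂y' = y'.
Euler-Lagrange: y'' − 8 y = 0.
With k = sqrt(8), the general solution is
    y(x) = A cosh(sqrt(8) x) + B sinh(sqrt(8) x).
Fixed left endpoint y(0) = -1 ⇒ A = -1.
The right endpoint x = 10 is free, so the natural (transversality) condition is ∂L/∂y' |_{x=10} = 0, i.e. y'(10) = 0.
Compute y'(x) = A k sinh(k x) + B k cosh(k x), so
    y'(10) = A k sinh(k·10) + B k cosh(k·10) = 0
    ⇒ B = −A tanh(k·10) = tanh(sqrt(8)·10).
Therefore the extremal is
    y(x) = −cosh(sqrt(8) x) + tanh(sqrt(8)·10) sinh(sqrt(8) x).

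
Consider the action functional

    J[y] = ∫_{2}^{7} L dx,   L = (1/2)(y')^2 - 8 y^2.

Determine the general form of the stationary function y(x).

The Lagrangian is L = (1/2)(y')^2 - 8 y^2.
∂L/∂y = -16y.
∂L/∂y' = y'.
The Euler-Lagrange equation d/dx(∂L/∂y') − ∂L/∂y = 0 becomes:
    y'' + 16 y = 0
General solution: y(x) = A sin(4x) + B cos(4x), where A and B are arbitrary constants fixed by the endpoint conditions.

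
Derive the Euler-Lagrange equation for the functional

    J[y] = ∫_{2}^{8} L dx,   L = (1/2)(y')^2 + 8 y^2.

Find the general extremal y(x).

The Lagrangian is L = (1/2)(y')^2 + 8 y^2.
∂L/∂y = 16y.
∂L/∂y' = y'.
The Euler-Lagrange equation d/dx(∂L/∂y') − ∂L/∂y = 0 becomes:
    y'' - 16 y = 0
General solution: y(x) = A e^(4x) + B e^(-4x), where A and B are arbitrary constants fixed by the endpoint conditions.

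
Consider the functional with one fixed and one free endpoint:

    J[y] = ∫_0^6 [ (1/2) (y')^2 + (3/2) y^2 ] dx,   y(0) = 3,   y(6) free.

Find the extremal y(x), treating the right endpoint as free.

The Lagrangian L = (1/2) (y')^2 + (3/2) y^2 gives
    ∂L/∂y = 3 y,   ∂L/∂y' = y'.
Euler-Lagrange: y'' − 3 y = 0.
With k = sqrt(3), the general solution is
    y(x) = A cosh(sqrt(3) x) + B sinh(sqrt(3) x).
Fixed left endpoint y(0) = 3 ⇒ A = 3.
The right endpoint x = 6 is free, so the natural (transversality) condition is ∂L/∂y' |_{x=6} = 0, i.e. y'(6) = 0.
Compute y'(x) = A k sinh(k x) + B k cosh(k x), so
    y'(6) = A k sinh(k·6) + B k cosh(k·6) = 0
    ⇒ B = −A tanh(k·6) = − 3 tanh(sqrt(3)·6).
Therefore the extremal is
    y(x) = 3 cosh(sqrt(3) x) − 3 tanh(sqrt(3)·6) sinh(sqrt(3) x).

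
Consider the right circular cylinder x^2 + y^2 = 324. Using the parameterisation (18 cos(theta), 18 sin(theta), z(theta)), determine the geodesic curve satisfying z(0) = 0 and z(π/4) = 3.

Parameterise the cylinder of radius R = 18 as
    r(θ) = (18 cos θ, 18 sin θ, z(θ)).
The arc-length element is
    ds = sqrt(324 + (dz/dθ)^2) dθ,
so the Lagrangian is L = sqrt(324 + z'^2).
L depends on z' only, not on z or θ, so ∂L/∂z = 0 and
    ∂L/∂z' = z' / sqrt(324 + z'^2).
The Euler-Lagrange equation gives
    d/dθ( z' / sqrt(324 + z'^2) ) = 0,
so z' is constant. Integrating once:
    z(θ) = a θ + b,
a helix on the cylinder (a straight line when the cylinder is unrolled). The constants a, b are determined by the endpoint conditions.
With endpoint conditions z(0) = 0 and z(π/4) = 3: from z(0) = b we get b = 0, and a·π/4 + 0 = 3 gives a = 12/π, so
    z(θ) = (12/π) θ.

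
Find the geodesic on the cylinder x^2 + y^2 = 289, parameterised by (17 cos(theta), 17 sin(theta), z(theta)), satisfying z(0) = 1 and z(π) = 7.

Parameterise the cylinder of radius R = 17 as
    r(θ) = (17 cos θ, 17 sin θ, z(θ)).
The arc-length element is
    ds = sqrt(289 + (dz/dθ)^2) dθ,
so the Lagrangian is L = sqrt(289 + z'^2).
L depends on z' only, not on z or θ, so ∂L/∂z = 0 and
    ∂L/∂z' = z' / sqrt(289 + z'^2).
The Euler-Lagrange equation gives
    d/dθ( z' / sqrt(289 + z'^2) ) = 0,
so z' is constant. Integrating once:
    z(θ) = a θ + b,
a helix on the cylinder (a straight line when the cylinder is unrolled). The constants a, b are determined by the endpoint conditions.
With endpoint conditions z(0) = 1 and z(π) = 7: from z(0) = b we get b = 1, and a·π + 1 = 7 gives a = 6/π, so
    z(θ) = (6/π) θ + 1.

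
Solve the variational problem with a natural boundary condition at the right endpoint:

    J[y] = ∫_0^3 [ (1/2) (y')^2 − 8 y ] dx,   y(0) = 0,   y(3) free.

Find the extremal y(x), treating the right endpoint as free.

The Lagrangian L = (1/2) (y')^2 − 8 y gives
    ∂L/∂y = −8,   ∂L/∂y' = y'.
Euler-Lagrange: d/dx(y') − (−8) = 0, i.e. y'' + 8 = 0, so
    y(x) = −(8/2) x^2 + C1 x + C2.
Fixed left endpoint y(0) = 0 ⇒ C2 = 0.
The right endpoint x = 3 is free, so the natural (transversality) condition is ∂L/∂y' |_{x=3} = 0, i.e. y'(3) = 0.
Compute y'(x) = −8 x + C1, so y'(3) = −24 + C1 = 0 ⇒ C1 = 24.
Therefore the extremal is
    y(x) = −4 x^2 + 24 x.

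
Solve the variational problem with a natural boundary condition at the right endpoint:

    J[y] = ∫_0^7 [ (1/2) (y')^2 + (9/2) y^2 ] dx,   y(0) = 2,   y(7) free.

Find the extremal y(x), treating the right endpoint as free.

The Lagrangian L = (1/2) (y')^2 + (9/2) y^2 gives
    ∂L/∂y = 9 y,   ∂L/∂y' = y'.
Euler-Lagrange: y'' − 9 y = 0.
With k = 3, the general solution is
    y(x) = A cosh(3 x) + B sinh(3 x).
Fixed left endpoint y(0) = 2 ⇒ A = 2.
The right endpoint x = 7 is free, so the natural (transversality) condition is ∂L/∂y' |_{x=7} = 0, i.e. y'(7) = 0.
Compute y'(x) = A k sinh(k x) + B k cosh(k x), so
    y'(7) = A k sinh(k·7) + B k cosh(k·7) = 0
    ⇒ B = −A tanh(k·7) = − 2 tanh(3·7).
Therefore the extremal is
    y(x) = 2 cosh(3 x) − 2 tanh(3·7) sinh(3 x).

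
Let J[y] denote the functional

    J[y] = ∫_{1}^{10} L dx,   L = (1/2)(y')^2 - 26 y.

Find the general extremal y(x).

The Lagrangian is L = (1/2)(y')^2 - 26 y.
∂L/∂y = -26.
∂L/∂y' = y'.
The Euler-Lagrange equation d/dx(∂L/∂y') − ∂L/∂y = 0 becomes:
    y'' + 26 = 0
General solution: y(x) = -13 x^2 + A x + B, where A and B are arbitrary constants fixed by the endpoint conditions.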